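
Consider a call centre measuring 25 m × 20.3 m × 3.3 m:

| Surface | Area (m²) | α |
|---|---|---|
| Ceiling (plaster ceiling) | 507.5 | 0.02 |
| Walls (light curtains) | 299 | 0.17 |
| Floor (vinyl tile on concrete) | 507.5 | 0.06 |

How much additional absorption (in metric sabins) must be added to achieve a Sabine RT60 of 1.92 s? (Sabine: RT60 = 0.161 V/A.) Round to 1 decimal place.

Total absorption A₁ = 507.5×0.02 + 299×0.17 + 507.5×0.06
  = 10.150 + 50.830 + 30.450 = 91.430 m² sabins.
For T = 1.92 s, need A₂ = 0.161·V/T = 0.161·1674.75/1.92 = 140.435 sabins.
Shortfall: 140.435 − 91.430 = 49.0 sabins.

49.0 sabins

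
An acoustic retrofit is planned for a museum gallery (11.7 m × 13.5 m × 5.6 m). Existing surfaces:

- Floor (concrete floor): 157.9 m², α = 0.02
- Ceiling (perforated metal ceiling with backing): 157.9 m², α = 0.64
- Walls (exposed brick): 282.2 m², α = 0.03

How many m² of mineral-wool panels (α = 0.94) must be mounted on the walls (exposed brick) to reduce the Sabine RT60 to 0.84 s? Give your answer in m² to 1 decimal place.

Summing Sᵢαᵢ: 3.158 + 101.056 + 8.466 → A₁ = 112.680 sabins.
Required A₂ = 0.161·884.52/0.84 = 169.533 sabins.
ΔA needed = 169.533 − 112.680 = 56.853 sabins.
Net gain per m²: Δα = 0.94 − 0.03 = 0.91.
Panel area = 56.853 / 0.91 = 62.5 m².

62.5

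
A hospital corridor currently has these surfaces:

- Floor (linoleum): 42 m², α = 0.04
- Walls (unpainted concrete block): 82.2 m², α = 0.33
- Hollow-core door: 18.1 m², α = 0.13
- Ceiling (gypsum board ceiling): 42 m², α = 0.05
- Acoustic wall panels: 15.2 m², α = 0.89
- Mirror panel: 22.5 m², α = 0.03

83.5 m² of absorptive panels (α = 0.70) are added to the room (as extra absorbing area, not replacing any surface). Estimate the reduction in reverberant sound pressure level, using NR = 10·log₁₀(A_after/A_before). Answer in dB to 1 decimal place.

3.5 dB

Summing Sᵢαᵢ: 1.680 + 27.126 + 2.353 + 2.100 + 13.528 + 0.675 → A_before = 47.462 sabins.
Added absorption = 83.5 × 0.70 = 58.450 sabins.
A_after = 47.462 + 58.450 = 105.912 sabins.
Reduction = 10 log₁₀(A_after/A_before) = 10 log₁₀(2.2315) = 3.5 dB.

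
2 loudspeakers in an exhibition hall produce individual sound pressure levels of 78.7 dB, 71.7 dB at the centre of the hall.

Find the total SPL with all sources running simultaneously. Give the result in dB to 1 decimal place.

79.5 dB

Sum in the linear (power) domain: Σ 10^(Lᵢ/10) = 10^(78.7/10) + 10^(71.7/10) = 8.892e+07.
Combined level = 10 log₁₀(8.892e+07) = 79.5 dB.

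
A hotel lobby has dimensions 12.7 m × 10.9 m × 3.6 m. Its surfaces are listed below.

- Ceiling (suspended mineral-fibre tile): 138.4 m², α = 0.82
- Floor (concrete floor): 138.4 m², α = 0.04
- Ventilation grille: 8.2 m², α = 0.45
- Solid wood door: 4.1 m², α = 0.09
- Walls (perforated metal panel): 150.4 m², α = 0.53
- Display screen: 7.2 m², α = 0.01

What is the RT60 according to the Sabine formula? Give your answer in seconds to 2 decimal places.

0.40 s

Summing Sᵢαᵢ: 113.488 + 5.536 + 3.690 + 0.369 + 79.712 + 0.072 → A = 202.867 sabins.
Volume V = 12.7 × 10.9 × 3.6 = 498.348 m³.
T = 0.161 V/A = 0.161·498.348/202.867 = 0.40 s.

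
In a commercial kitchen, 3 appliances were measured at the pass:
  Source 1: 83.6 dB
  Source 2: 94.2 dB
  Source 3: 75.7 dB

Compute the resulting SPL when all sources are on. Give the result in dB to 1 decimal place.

Σ 10^(Lᵢ/10) = 2.897e+09.
Combined level = 10 log₁₀(2.897e+09) = 94.6 dB.

94.6 dB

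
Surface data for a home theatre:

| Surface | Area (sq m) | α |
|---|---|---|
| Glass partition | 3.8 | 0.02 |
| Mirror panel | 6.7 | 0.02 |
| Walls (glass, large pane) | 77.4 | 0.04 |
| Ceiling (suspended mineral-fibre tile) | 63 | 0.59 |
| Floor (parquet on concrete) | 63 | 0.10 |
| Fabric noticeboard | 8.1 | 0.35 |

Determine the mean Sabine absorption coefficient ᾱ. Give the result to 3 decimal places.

Total surface area S = 222.0 sq m.
Σ(Sᵢαᵢ) = 3.8·0.02 + 6.7·0.02 + 77.4·0.04 + 63·0.59 + 63·0.10 + 8.1·0.35 = 49.611.
ᾱ = 49.611 / 222.0 = 0.223.

0.223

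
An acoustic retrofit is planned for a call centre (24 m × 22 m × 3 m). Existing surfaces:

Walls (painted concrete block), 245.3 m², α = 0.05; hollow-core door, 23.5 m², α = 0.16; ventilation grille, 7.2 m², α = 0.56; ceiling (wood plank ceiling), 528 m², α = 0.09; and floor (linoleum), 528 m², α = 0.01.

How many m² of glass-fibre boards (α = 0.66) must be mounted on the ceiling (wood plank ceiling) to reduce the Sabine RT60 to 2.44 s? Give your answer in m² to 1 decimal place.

Summing Sᵢαᵢ: 12.265 + 3.760 + 4.032 + 47.520 + 5.280 → A₁ = 72.857 sabins.
V = 1584 m³. Target absorption A₂ = 0.161 × 1584 / 2.44 = 104.518 sabins.
Absorption to add: 104.518 − 72.857 = 31.661 sabins.
Net gain per m²: Δα = 0.66 − 0.09 = 0.57.
Panel area = 31.661 / 0.57 = 55.5 m².

55.5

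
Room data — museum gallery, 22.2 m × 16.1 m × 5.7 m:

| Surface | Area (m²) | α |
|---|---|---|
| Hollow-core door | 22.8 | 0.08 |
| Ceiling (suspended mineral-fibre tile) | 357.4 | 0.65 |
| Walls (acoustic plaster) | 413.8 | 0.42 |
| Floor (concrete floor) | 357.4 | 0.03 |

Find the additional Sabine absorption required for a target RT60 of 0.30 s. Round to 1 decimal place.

Equivalent absorption area: A₁ = 22.8×0.08 + 357.4×0.65 + 413.8×0.42 + 357.4×0.03 = 418.652 m².
For T = 0.30 s, need A₂ = 0.161·V/T = 0.161·2037.294/0.30 = 1093.348 sabins.
Shortfall: 1093.348 − 418.652 = 674.7 sabins.

674.7 sabins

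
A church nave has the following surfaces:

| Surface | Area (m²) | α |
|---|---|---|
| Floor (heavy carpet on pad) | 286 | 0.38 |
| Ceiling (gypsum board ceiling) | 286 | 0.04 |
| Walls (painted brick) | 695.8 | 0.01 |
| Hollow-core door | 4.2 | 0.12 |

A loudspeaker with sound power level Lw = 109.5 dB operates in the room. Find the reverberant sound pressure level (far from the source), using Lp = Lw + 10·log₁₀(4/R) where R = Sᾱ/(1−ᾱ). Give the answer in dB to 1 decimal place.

94.0 dB

Σ(Sᵢαᵢ) = 286×0.38 + 286×0.04 + 695.8×0.01 + 4.2×0.12 = 127.582; total area S = 1272.0 m².
ᾱ = 127.582/1272.0 = 0.1003; R = Sᾱ/(1−ᾱ) = 127.582/(1−0.1003) = 141.805 m².
Lp = Lw + 10 log₁₀(4/R) = 109.5 -15.50 = 94.0 dB.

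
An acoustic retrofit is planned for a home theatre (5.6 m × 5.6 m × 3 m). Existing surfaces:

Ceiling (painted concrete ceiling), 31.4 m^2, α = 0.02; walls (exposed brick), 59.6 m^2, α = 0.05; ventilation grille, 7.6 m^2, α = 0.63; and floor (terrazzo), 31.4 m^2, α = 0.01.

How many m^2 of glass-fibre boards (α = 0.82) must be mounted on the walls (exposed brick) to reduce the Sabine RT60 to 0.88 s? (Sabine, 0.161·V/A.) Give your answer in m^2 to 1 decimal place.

11.0

A₁ = Σ Sᵢαᵢ = 31.4·0.02 + 59.6·0.05 + 7.6·0.63 + 31.4·0.01 = 8.710 sabins.
V = 94.08 m³. Target absorption A₂ = 0.161 × 94.08 / 0.88 = 17.212 sabins.
ΔA needed = 17.212 − 8.710 = 8.502 sabins.
Each m^2 of panel replacing the walls (exposed brick) adds (0.82 − 0.05) = 0.77 sabins.
Panel area = 8.502 / 0.77 = 11.0 m^2.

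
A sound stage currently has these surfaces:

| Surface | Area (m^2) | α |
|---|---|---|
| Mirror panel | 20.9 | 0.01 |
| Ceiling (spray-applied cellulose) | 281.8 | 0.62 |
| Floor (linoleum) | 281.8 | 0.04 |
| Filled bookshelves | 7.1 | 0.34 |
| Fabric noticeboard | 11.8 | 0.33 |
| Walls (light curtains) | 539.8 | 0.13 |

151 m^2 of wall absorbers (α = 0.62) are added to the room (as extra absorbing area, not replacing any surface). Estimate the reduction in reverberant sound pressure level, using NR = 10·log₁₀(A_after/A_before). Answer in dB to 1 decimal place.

1.3 dB

Total absorption A_before = 20.9×0.01 + 281.8×0.62 + 281.8×0.04 + 7.1×0.34 + 11.8×0.33 + 539.8×0.13
  = 0.209 + 174.716 + 11.272 + 2.414 + 3.894 + 70.174 = 262.679 m^2 sabins.
Treatment contributes 151·0.62 = 93.620 sabins.
A_after = 262.679 + 93.620 = 356.299 sabins.
NR = 10·log₁₀(356.299/262.679) = 1.3 dB.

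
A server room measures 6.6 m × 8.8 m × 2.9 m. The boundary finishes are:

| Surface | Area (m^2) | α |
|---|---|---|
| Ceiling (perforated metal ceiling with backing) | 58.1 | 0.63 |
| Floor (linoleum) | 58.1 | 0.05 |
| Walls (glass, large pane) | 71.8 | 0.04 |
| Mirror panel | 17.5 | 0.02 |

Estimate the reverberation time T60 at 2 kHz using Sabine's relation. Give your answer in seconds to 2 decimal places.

Equivalent absorption area: A = 58.1·0.63 + 58.1·0.05 + 71.8·0.04 + 17.5·0.02 = 42.730 m^2.
Room volume: 168.432 m³.
T = 0.161 V/A = 0.161·168.432/42.730 = 0.63 s.

0.63 s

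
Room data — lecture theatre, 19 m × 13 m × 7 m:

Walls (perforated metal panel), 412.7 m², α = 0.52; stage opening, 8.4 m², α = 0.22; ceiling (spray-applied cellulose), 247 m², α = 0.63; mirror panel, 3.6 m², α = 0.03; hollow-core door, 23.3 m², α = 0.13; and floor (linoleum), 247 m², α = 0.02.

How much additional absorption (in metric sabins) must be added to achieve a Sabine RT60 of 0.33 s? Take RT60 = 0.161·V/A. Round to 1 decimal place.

463.4 sabins

Summing Sᵢαᵢ: 214.604 + 1.848 + 155.610 + 0.108 + 3.029 + 4.940 → A₁ = 380.139 sabins.
V = 1729 m³. Required absorption A₂ = 0.161 × 1729 / 0.33 = 843.542 sabins.
Shortfall: 843.542 − 380.139 = 463.4 sabins.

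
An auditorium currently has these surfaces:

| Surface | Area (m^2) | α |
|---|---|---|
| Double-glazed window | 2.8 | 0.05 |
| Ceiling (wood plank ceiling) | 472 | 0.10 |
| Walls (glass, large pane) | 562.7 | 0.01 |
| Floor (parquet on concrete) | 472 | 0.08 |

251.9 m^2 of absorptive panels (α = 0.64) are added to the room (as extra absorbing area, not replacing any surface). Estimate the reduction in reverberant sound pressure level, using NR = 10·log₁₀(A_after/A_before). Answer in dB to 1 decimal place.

4.4 dB

Equivalent absorption area: A_before = 2.8·0.05 + 472·0.10 + 562.7·0.01 + 472·0.08 = 90.727 m^2.
Treatment contributes 251.9·0.64 = 161.216 sabins.
A_after = 90.727 + 161.216 = 251.943 sabins.
NR = 10·log₁₀(251.943/90.727) = 4.4 dB.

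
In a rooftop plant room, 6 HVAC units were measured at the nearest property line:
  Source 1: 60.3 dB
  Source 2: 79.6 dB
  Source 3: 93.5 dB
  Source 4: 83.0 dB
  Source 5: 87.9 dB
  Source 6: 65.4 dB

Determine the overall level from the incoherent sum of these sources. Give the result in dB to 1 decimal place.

95.0 dB

Sum in the linear (power) domain: Σ 10^(Lᵢ/10) = 10^(60.3/10) + 10^(79.6/10) + 10^(93.5/10) + 10^(83.0/10) + 10^(87.9/10) + 10^(65.4/10) = 3.151e+09.
Combined level = 10 log₁₀(3.151e+09) = 95.0 dB.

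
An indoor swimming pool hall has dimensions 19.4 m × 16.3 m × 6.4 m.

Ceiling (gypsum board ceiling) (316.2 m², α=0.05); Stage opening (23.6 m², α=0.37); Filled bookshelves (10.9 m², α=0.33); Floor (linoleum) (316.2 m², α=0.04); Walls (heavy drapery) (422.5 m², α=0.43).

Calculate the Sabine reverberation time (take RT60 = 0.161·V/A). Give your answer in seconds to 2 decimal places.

1.46 sec

A = Σ Sᵢαᵢ = 316.2×0.05 + 23.6×0.37 + 10.9×0.33 + 316.2×0.04 + 422.5×0.43 = 222.462 sabins.
Room volume: 2023.808 m³.
Sabine: RT60 = 0.161 × 2023.808 / 222.462 = 1.46 s.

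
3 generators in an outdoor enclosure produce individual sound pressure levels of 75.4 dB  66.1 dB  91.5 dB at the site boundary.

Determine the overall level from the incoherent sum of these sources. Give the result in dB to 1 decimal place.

91.6 dB

Sum in the linear (power) domain: Σ 10^(Lᵢ/10) = 10^(75.4/10) + 10^(66.1/10) + 10^(91.5/10) = 1.451e+09.
L_total = 10·log₁₀(1.451e+09) = 91.6 dB.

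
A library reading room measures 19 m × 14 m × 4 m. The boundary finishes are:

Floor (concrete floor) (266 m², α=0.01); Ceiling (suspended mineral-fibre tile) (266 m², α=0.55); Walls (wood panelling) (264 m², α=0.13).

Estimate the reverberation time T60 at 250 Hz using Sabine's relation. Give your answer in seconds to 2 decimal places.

A = Σ Sᵢαᵢ = 266·0.01 + 266·0.55 + 264·0.13 = 183.280 sabins.
Room volume: 1064 m³.
Sabine: RT60 = 0.161 × 1064 / 183.280 = 0.93 s.

0.93 sec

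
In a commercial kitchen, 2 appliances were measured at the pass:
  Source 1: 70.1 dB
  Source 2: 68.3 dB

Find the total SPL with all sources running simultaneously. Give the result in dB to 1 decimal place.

72.3 dB

Sum in the linear (power) domain: Σ 10^(Lᵢ/10) = 10^(70.1/10) + 10^(68.3/10) = 1.699e+07.
L_total = 10·log₁₀(1.699e+07) = 72.3 dB.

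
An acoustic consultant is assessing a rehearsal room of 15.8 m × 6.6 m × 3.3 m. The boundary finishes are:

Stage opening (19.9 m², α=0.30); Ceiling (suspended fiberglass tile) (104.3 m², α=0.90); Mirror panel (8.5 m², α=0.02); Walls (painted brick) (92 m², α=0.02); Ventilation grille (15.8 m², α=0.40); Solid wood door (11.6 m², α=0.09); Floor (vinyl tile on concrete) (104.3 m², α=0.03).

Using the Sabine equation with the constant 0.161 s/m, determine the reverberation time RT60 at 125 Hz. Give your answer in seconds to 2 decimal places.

0.49 s

Summing Sᵢαᵢ: 5.970 + 93.870 + 0.170 + 1.840 + 6.320 + 1.044 + 3.129 → A = 112.343 sabins.
Volume V = 15.8 × 6.6 × 3.3 = 344.124 m³.
RT60 = 0.161 · V / A = 0.161 × 344.124 / 112.343 = 0.49 s.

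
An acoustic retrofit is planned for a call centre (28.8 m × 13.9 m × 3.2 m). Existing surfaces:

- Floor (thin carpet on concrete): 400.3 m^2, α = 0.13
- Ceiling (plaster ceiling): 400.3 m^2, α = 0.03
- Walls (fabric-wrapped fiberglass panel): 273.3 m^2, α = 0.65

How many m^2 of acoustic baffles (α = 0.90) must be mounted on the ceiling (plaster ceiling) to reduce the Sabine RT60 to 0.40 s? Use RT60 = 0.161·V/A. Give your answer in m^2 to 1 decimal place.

314.8

Equivalent absorption area: A₁ = 400.3×0.13 + 400.3×0.03 + 273.3×0.65 = 241.693 m^2.
V = 1281.024 m³. Target absorption A₂ = 0.161 × 1281.024 / 0.40 = 515.612 sabins.
Absorption to add: 515.612 − 241.693 = 273.919 sabins.
Each m^2 of panel replacing the ceiling (plaster ceiling) adds (0.90 − 0.03) = 0.87 sabins.
Area = ΔA/Δα = 273.919/0.87 = 314.8 m^2.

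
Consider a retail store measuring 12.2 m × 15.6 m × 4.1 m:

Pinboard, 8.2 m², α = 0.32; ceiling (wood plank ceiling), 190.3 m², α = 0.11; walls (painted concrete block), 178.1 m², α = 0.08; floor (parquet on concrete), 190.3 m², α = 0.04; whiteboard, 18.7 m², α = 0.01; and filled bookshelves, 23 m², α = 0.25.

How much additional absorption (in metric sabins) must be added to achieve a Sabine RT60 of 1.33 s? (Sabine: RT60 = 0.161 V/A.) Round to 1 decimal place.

43.1 sabins

A₁ = Σ Sᵢαᵢ = 8.2*0.32 + 190.3*0.11 + 178.1*0.08 + 190.3*0.04 + 18.7*0.01 + 23*0.25 = 51.354 sabins.
Target A₂ = 0.161·780.312/1.33 = 94.459 sabins (V = 780.312 m³).
Shortfall: 94.459 − 51.354 = 43.1 sabins.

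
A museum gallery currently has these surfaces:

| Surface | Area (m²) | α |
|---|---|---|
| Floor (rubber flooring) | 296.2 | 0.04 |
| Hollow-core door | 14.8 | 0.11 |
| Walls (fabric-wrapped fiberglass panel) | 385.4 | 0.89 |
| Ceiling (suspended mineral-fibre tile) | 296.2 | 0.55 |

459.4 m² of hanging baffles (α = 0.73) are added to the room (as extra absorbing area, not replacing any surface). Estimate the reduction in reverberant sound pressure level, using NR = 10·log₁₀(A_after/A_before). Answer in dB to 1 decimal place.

2.2 dB

Equivalent absorption area: A_before = 296.2×0.04 + 14.8×0.11 + 385.4×0.89 + 296.2×0.55 = 519.392 m².
Treatment contributes 459.4·0.73 = 335.362 sabins.
New total A_after = 854.754 sabins.
NR = 10·log₁₀(854.754/519.392) = 2.2 dB.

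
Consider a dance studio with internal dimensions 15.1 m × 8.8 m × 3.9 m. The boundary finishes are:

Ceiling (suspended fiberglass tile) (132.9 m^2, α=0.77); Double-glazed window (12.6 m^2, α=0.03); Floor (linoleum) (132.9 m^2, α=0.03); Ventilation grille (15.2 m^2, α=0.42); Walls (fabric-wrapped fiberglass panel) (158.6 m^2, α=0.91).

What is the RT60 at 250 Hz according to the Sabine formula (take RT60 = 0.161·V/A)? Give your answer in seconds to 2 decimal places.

A = Σ Sᵢαᵢ = 132.9·0.77 + 12.6·0.03 + 132.9·0.03 + 15.2·0.42 + 158.6·0.91 = 257.408 sabins.
Volume V = 15.1 × 8.8 × 3.9 = 518.232 m³.
Sabine: RT60 = 0.161 × 518.232 / 257.408 = 0.32 s.

0.32 s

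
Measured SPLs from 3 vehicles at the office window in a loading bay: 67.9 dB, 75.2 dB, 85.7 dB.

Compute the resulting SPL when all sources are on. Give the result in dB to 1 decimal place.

86.1 dB

Converting to relative power and adding: 10^(67.9/10) + 10^(75.2/10) + 10^(85.7/10) = 4.108e+08.
L_total = 10·log₁₀(4.108e+08) = 86.1 dB.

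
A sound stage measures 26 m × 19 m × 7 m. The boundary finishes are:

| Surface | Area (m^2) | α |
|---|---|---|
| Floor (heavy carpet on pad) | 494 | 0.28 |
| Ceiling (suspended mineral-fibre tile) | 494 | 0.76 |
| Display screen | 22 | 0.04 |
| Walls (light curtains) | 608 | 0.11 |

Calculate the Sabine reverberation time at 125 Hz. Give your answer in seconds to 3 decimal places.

0.957 s

Summing Sᵢαᵢ: 138.320 + 375.440 + 0.880 + 66.880 → A = 581.520 sabins.
Volume V = 26 × 19 × 7 = 3458 m³.
RT60 = 0.161 · V / A = 0.161 × 3458 / 581.520 = 0.957 s.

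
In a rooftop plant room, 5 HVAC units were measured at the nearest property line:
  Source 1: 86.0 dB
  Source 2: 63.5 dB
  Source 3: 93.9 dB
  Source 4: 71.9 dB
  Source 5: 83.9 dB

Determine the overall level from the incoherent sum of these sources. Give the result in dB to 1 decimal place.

Sum in the linear (power) domain: Σ 10^(Lᵢ/10) = 10^(86.0/10) + 10^(63.5/10) + 10^(93.9/10) + 10^(71.9/10) + 10^(83.9/10) = 3.116e+09.
Back to dB: 10·log₁₀ Σ = 94.9 dB.

94.9 dB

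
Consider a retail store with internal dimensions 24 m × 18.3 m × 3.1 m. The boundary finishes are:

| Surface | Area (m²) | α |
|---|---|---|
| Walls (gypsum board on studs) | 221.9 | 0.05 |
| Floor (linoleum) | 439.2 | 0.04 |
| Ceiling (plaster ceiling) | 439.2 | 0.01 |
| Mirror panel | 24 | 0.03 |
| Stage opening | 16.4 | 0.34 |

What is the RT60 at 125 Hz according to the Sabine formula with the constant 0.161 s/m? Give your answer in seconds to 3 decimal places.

5.570 s

Summing Sᵢαᵢ: 11.095 + 17.568 + 4.392 + 0.720 + 5.576 → A = 39.351 sabins.
Room volume: 1361.52 m³.
RT60 = 0.161 · V / A = 0.161 × 1361.52 / 39.351 = 5.570 s.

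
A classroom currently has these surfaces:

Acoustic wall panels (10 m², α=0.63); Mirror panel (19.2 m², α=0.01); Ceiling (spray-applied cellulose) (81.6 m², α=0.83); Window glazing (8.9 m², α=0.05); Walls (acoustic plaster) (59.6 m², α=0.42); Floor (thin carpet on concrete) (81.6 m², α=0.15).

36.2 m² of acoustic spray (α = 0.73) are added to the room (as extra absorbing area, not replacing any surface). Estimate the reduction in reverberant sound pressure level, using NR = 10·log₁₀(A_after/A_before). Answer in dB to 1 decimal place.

0.9 dB

Equivalent absorption area: A_before = 10×0.63 + 19.2×0.01 + 81.6×0.83 + 8.9×0.05 + 59.6×0.42 + 81.6×0.15 = 111.937 m².
Added absorption = 36.2 × 0.73 = 26.426 sabins.
New total A_after = 138.363 sabins.
Reduction = 10 log₁₀(A_after/A_before) = 10 log₁₀(1.2361) = 0.9 dB.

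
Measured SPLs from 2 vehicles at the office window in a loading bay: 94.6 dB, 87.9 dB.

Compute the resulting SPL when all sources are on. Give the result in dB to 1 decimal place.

95.4 dB

Converting to relative power and adding: 10^(94.6/10) + 10^(87.9/10) = 3.501e+09.
L_total = 10·log₁₀(3.501e+09) = 95.4 dB.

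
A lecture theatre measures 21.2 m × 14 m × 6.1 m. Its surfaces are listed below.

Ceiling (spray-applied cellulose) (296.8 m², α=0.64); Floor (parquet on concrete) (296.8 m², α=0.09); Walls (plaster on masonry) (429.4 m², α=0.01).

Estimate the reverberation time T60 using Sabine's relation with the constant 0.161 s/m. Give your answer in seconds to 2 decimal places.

A = Σ Sᵢαᵢ = 296.8×0.64 + 296.8×0.09 + 429.4×0.01 = 220.958 sabins.
V = 21.2·14·6.1 = 1810.48 m³.
RT60 = 0.161 · V / A = 0.161 × 1810.48 / 220.958 = 1.32 s.

1.32 sec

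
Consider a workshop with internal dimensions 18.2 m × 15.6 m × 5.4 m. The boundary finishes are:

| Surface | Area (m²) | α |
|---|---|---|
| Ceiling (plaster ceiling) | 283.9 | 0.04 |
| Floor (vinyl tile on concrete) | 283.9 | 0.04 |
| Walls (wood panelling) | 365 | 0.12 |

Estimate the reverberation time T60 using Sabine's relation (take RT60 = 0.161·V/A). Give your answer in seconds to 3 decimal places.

Total absorption A = 283.9·0.04 + 283.9·0.04 + 365·0.12
  = 11.356 + 11.356 + 43.800 = 66.512 m² sabins.
Room volume: 1533.168 m³.
Sabine: RT60 = 0.161 × 1533.168 / 66.512 = 3.711 s.

3.711 sec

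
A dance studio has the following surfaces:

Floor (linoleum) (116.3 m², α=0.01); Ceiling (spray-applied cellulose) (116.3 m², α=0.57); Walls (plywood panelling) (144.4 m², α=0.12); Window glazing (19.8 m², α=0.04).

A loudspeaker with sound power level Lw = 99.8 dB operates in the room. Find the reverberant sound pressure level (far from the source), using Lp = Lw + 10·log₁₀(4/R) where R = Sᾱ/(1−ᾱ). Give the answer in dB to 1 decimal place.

A = 85.574 sabins; S = 396.8 m².
ᾱ = 85.574/396.8 = 0.2157; R = Sᾱ/(1−ᾱ) = 85.574/(1−0.2157) = 109.109 m².
Lp = 99.8 + 10·log₁₀(4/109.109) = 99.8 + (-14.36) = 85.4 dB.

85.4 dB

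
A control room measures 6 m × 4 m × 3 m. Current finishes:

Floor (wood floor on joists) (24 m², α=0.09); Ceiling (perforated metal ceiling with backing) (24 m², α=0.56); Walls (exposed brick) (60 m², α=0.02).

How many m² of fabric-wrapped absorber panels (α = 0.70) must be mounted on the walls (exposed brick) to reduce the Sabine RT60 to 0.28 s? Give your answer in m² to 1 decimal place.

Equivalent absorption area: A₁ = 24*0.09 + 24*0.56 + 60*0.02 = 16.800 m².
V = 72 m³. Target absorption A₂ = 0.161 × 72 / 0.28 = 41.400 sabins.
ΔA needed = 41.400 − 16.800 = 24.600 sabins.
Each m² of panel replacing the walls (exposed brick) adds (0.70 − 0.02) = 0.68 sabins.
Area = ΔA/Δα = 24.600/0.68 = 36.2 m².

36.2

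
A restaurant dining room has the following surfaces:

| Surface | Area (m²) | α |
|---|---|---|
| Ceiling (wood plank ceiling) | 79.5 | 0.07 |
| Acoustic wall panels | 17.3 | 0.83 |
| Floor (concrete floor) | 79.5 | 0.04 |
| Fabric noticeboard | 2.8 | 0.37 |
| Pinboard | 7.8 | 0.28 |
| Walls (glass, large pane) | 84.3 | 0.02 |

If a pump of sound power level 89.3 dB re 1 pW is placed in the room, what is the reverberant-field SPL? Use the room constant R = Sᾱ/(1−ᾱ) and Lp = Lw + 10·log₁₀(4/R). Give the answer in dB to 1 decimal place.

80.4 dB

Σ(Sᵢαᵢ) = 79.5·0.07 + 17.3·0.83 + 79.5·0.04 + 2.8·0.37 + 7.8·0.28 + 84.3·0.02 = 28.010; total area S = 271.2 m².
ᾱ = 0.1033, so room constant R = A/(1−ᾱ) = 31.237 m².
Lp = Lw + 10 log₁₀(4/R) = 89.3 -8.93 = 80.4 dB.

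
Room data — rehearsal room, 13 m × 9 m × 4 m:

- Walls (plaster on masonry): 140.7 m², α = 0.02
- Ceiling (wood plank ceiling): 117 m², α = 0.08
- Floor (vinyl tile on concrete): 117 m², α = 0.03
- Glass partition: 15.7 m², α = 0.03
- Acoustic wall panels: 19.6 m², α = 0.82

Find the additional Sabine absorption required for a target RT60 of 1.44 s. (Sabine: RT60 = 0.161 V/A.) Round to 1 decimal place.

20.1 sabins

A₁ = Σ Sᵢαᵢ = 140.7×0.02 + 117×0.08 + 117×0.03 + 15.7×0.03 + 19.6×0.82 = 32.227 sabins.
Target A₂ = 0.161·468/1.44 = 52.325 sabins (V = 468 m³).
Additional absorption ΔA = 52.325 − 32.227 = 20.1 sabins.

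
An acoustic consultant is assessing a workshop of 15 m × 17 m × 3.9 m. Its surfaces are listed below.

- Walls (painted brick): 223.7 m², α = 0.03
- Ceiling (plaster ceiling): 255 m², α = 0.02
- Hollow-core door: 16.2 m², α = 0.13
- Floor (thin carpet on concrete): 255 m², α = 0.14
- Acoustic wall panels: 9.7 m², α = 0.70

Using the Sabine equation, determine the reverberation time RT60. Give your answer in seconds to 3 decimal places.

A = Σ Sᵢαᵢ = 223.7×0.03 + 255×0.02 + 16.2×0.13 + 255×0.14 + 9.7×0.70 = 56.407 sabins.
V = 15·17·3.9 = 994.5 m³.
T = 0.161 V/A = 0.161·994.5/56.407 = 2.839 s.

2.839 s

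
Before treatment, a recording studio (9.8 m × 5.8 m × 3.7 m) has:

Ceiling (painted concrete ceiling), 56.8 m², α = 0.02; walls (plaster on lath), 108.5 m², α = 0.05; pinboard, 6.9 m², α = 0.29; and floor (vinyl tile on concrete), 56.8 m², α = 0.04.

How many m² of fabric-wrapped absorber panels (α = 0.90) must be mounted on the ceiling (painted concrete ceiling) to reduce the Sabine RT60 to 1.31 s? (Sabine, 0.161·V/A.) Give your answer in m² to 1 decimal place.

17.1

Summing Sᵢαᵢ: 1.136 + 5.425 + 2.001 + 2.272 → A₁ = 10.834 sabins.
Required A₂ = 0.161·210.308/1.31 = 25.847 sabins.
Absorption to add: 25.847 − 10.834 = 15.013 sabins.
Net gain per m²: Δα = 0.90 − 0.02 = 0.88.
Area = ΔA/Δα = 15.013/0.88 = 17.1 m².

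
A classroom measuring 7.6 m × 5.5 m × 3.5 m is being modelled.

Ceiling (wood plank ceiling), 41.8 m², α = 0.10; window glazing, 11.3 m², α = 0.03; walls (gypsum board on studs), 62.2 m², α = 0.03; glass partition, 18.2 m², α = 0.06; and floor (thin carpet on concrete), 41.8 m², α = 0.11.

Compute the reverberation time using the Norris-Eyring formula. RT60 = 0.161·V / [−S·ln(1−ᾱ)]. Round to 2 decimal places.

S = Σ Sᵢ = 175.3 m².
Σ(Sᵢαᵢ) = 41.8·0.10 + 11.3·0.03 + 62.2·0.03 + 18.2·0.06 + 41.8·0.11 = 12.075.
Mean coefficient ᾱ = A/S = 0.0689.
Eyring denominator: −S ln(1−ᾱ) = 12.514.
V = 7.6 × 5.5 × 3.5 = 146.3 m³.
RT60 = 0.161 × 146.3 / 12.514 = 1.88 s.

1.88 sec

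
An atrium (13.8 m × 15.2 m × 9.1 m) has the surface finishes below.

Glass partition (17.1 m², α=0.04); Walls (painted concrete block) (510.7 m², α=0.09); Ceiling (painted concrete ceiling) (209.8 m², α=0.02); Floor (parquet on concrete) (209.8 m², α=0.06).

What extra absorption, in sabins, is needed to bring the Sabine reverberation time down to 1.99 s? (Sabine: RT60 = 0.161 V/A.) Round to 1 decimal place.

Equivalent absorption area: A₁ = 17.1×0.04 + 510.7×0.09 + 209.8×0.02 + 209.8×0.06 = 63.431 m².
For T = 1.99 s, need A₂ = 0.161·V/T = 0.161·1908.816/1.99 = 154.432 sabins.
Additional absorption ΔA = 154.432 − 63.431 = 91.0 sabins.

91.0 sabins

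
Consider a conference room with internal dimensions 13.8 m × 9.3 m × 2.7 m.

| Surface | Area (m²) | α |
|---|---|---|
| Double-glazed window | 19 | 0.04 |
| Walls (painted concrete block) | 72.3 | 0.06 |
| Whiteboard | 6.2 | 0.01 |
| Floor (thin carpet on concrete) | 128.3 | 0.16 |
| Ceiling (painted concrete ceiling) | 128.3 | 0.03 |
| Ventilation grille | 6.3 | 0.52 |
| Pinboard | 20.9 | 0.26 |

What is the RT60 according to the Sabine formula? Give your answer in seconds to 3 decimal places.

Equivalent absorption area: A = 19*0.04 + 72.3*0.06 + 6.2*0.01 + 128.3*0.16 + 128.3*0.03 + 6.3*0.52 + 20.9*0.26 = 38.247 m².
Volume V = 13.8 × 9.3 × 2.7 = 346.518 m³.
Sabine: RT60 = 0.161 × 346.518 / 38.247 = 1.459 s.

1.459 seconds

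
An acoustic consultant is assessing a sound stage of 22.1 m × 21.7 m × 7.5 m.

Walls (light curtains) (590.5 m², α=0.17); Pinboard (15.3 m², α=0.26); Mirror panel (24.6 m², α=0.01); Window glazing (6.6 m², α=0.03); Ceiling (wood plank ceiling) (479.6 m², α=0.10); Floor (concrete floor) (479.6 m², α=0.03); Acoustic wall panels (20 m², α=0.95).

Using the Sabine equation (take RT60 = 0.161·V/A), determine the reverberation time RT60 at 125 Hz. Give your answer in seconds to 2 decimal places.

Summing Sᵢαᵢ: 100.385 + 3.978 + 0.246 + 0.198 + 47.960 + 14.388 + 19.000 → A = 186.155 sabins.
Room volume: 3596.775 m³.
T = 0.161 V/A = 0.161·3596.775/186.155 = 3.11 s.

3.11 seconds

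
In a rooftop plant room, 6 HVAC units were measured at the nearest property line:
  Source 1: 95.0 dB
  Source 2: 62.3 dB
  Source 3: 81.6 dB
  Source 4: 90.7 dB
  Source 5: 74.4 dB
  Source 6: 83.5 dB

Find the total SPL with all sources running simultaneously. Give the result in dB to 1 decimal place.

96.8 dB

Sum in the linear (power) domain: Σ 10^(Lᵢ/10) = 10^(95.0/10) + 10^(62.3/10) + 10^(81.6/10) + 10^(90.7/10) + 10^(74.4/10) + 10^(83.5/10) = 4.735e+09.
L_total = 10·log₁₀(4.735e+09) = 96.8 dB.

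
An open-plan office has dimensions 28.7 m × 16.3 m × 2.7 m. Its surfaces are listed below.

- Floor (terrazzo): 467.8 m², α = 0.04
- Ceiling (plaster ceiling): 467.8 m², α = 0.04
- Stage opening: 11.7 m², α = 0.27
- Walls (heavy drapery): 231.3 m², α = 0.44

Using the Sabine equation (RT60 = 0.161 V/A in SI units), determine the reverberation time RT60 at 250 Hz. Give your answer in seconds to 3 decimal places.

Summing Sᵢαᵢ: 18.712 + 18.712 + 3.159 + 101.772 → A = 142.355 sabins.
Volume V = 28.7 × 16.3 × 2.7 = 1263.087 m³.
RT60 = 0.161 · V / A = 0.161 × 1263.087 / 142.355 = 1.429 s.

1.429 sec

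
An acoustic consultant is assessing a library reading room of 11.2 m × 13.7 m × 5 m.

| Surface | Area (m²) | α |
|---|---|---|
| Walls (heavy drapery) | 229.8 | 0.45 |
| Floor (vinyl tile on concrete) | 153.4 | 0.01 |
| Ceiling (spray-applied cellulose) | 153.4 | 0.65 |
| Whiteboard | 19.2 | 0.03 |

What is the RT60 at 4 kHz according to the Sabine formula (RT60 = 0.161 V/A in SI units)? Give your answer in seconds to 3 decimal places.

A = Σ Sᵢαᵢ = 229.8×0.45 + 153.4×0.01 + 153.4×0.65 + 19.2×0.03 = 205.230 sabins.
Room volume: 767.2 m³.
T = 0.161 V/A = 0.161·767.2/205.230 = 0.602 s.

0.602 s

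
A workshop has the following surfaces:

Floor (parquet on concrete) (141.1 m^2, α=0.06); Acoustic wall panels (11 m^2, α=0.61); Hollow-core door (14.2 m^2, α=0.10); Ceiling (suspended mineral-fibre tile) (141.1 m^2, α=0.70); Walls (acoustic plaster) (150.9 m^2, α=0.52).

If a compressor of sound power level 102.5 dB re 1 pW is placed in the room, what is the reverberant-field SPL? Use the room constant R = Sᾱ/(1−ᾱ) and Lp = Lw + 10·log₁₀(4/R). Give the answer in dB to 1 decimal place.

A = 193.834 sabins; S = 458.3 m^2.
ᾱ = 193.834/458.3 = 0.4229; R = Sᾱ/(1−ᾱ) = 193.834/(1−0.4229) = 335.876 m^2.
Lp = Lw + 10 log₁₀(4/R) = 102.5 -19.24 = 83.3 dB.

83.3 dB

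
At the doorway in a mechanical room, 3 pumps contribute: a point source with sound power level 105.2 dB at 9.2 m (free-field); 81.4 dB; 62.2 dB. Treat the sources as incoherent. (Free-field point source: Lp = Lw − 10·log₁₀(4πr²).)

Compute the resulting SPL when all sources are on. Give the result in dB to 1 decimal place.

Source at 9.2 m: Lp = 105.2 − 10·log₁₀(4π·9.2²) = 105.2 − 10·log₁₀(1063.618) = 74.9 dB.
Sum in the linear (power) domain: Σ 10^(Lᵢ/10) = 10^(74.9/10) + 10^(81.4/10) + 10^(62.2/10) = 1.706e+08.
Back to dB: 10·log₁₀ Σ = 82.3 dB.

82.3 dB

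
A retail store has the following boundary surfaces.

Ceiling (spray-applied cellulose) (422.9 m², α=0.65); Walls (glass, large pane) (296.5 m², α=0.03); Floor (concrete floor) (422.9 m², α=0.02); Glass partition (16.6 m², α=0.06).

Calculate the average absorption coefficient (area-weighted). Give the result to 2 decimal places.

Total surface area S = 1158.9 m².
A = 422.9×0.65 + 296.5×0.03 + 422.9×0.02 + 16.6×0.06 = 293.234 sabins.
ᾱ = A/S = 0.25.

0.25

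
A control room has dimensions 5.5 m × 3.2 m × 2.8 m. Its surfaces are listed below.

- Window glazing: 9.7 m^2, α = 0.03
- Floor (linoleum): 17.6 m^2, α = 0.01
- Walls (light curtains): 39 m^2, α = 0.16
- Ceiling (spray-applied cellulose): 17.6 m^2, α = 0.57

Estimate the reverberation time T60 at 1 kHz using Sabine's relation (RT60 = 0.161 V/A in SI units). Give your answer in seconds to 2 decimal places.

Equivalent absorption area: A = 9.7×0.03 + 17.6×0.01 + 39×0.16 + 17.6×0.57 = 16.739 m^2.
V = 5.5·3.2·2.8 = 49.28 m³.
Sabine: RT60 = 0.161 × 49.28 / 16.739 = 0.47 s.

0.47 s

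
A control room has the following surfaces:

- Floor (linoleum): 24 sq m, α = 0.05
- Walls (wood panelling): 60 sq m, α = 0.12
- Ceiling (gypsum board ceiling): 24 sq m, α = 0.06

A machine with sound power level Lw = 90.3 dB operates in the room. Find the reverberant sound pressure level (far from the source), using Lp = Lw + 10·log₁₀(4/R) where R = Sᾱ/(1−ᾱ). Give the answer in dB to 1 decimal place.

Σ(Sᵢαᵢ) = 24·0.05 + 60·0.12 + 24·0.06 = 9.840; total area S = 108.0 sq m.
ᾱ = 9.840/108.0 = 0.0911; R = Sᾱ/(1−ᾱ) = 9.840/(1−0.0911) = 10.826 sq m.
Lp = Lw + 10 log₁₀(4/R) = 90.3 -4.32 = 86.0 dB.

86.0 dB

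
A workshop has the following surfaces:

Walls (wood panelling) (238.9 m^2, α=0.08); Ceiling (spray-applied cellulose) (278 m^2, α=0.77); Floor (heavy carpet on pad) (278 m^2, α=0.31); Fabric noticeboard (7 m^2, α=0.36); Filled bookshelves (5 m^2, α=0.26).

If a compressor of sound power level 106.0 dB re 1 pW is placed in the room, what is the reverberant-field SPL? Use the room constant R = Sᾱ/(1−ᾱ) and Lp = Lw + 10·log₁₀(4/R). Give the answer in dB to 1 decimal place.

84.7 dB

A = 323.172 sabins; S = 806.9 m^2.
ᾱ = 323.172/806.9 = 0.4005; R = Sᾱ/(1−ᾱ) = 323.172/(1−0.4005) = 539.069 m^2.
Lp = 106.0 + 10·log₁₀(4/539.069) = 106.0 + (-21.30) = 84.7 dB.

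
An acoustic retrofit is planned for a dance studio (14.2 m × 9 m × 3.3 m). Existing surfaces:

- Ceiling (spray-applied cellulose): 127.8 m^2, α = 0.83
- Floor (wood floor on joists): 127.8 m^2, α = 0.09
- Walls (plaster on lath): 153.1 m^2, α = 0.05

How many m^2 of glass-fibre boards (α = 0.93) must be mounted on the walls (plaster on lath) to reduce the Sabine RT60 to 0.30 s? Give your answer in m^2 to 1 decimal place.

Equivalent absorption area: A₁ = 127.8*0.83 + 127.8*0.09 + 153.1*0.05 = 125.231 m^2.
Required A₂ = 0.161·421.74/0.30 = 226.334 sabins.
Absorption to add: 226.334 − 125.231 = 101.103 sabins.
Net gain per m^2: Δα = 0.93 − 0.05 = 0.88.
Area = ΔA/Δα = 101.103/0.88 = 114.9 m^2.

114.9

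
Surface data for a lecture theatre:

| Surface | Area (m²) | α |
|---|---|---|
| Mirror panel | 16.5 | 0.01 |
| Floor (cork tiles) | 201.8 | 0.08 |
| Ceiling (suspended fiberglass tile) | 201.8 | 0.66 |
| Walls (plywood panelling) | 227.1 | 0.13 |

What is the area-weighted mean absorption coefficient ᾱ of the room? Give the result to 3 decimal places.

0.277

S = Σ Sᵢ = 16.5 + 201.8 + 201.8 + 227.1 = 647.2 m².
Weighted sum Σ Sα = 179.020.
ᾱ = A/S = 0.277.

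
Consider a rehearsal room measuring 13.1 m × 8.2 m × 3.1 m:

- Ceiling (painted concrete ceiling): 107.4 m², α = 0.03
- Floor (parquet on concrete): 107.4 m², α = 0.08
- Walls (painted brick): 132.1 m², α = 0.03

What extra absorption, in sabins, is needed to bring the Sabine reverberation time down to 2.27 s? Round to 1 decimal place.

7.8 sabins

Equivalent absorption area: A₁ = 107.4·0.03 + 107.4·0.08 + 132.1·0.03 = 15.777 m².
V = 333.002 m³. Required absorption A₂ = 0.161 × 333.002 / 2.27 = 23.618 sabins.
Shortfall: 23.618 − 15.777 = 7.8 sabins.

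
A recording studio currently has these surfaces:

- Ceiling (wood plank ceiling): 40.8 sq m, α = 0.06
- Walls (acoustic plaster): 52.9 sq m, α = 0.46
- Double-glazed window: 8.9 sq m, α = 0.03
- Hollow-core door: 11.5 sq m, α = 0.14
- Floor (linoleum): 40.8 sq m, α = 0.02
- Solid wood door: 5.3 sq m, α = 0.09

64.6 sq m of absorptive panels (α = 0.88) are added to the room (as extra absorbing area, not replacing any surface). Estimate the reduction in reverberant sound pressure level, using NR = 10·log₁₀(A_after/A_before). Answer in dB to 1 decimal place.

4.6 dB

A_before = Σ Sᵢαᵢ = 40.8×0.06 + 52.9×0.46 + 8.9×0.03 + 11.5×0.14 + 40.8×0.02 + 5.3×0.09 = 29.952 sabins.
Added absorption = 64.6 × 0.88 = 56.848 sabins.
A_after = 29.952 + 56.848 = 86.800 sabins.
NR = 10·log₁₀(86.800/29.952) = 4.6 dB.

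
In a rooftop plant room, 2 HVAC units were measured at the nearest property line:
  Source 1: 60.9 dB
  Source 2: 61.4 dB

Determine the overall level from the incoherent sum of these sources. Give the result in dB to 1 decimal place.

64.2 dB

Sum in the linear (power) domain: Σ 10^(Lᵢ/10) = 10^(60.9/10) + 10^(61.4/10) = 2.611e+06.
Combined level = 10 log₁₀(2.611e+06) = 64.2 dB.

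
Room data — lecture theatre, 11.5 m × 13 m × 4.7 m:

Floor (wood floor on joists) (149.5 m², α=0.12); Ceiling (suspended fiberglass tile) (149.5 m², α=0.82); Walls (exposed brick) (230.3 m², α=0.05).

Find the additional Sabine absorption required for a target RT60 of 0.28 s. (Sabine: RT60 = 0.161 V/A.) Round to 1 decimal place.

252.0 sabins

Equivalent absorption area: A₁ = 149.5*0.12 + 149.5*0.82 + 230.3*0.05 = 152.045 m².
For T = 0.28 s, need A₂ = 0.161·V/T = 0.161·702.65/0.28 = 404.024 sabins.
Additional absorption ΔA = 404.024 − 152.045 = 252.0 sabins.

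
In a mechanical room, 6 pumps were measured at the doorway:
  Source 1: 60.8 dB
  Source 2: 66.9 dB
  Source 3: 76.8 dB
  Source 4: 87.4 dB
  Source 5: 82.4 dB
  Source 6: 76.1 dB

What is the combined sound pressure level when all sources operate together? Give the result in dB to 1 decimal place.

89.1 dB

Σ 10^(Lᵢ/10) = 8.18e+08.
L_total = 10·log₁₀(8.18e+08) = 89.1 dB.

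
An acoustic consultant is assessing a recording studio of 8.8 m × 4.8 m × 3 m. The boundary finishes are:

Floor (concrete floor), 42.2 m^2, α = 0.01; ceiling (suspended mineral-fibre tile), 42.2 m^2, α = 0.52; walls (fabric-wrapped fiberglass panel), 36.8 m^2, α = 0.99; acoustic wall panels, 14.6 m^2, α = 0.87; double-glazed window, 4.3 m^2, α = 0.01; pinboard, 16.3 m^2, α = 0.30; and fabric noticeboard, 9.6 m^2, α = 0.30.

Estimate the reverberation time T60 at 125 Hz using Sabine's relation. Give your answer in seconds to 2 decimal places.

A = Σ Sᵢαᵢ = 42.2*0.01 + 42.2*0.52 + 36.8*0.99 + 14.6*0.87 + 4.3*0.01 + 16.3*0.30 + 9.6*0.30 = 79.313 sabins.
V = 8.8·4.8·3 = 126.72 m³.
T = 0.161 V/A = 0.161·126.72/79.313 = 0.26 s.

0.26 seconds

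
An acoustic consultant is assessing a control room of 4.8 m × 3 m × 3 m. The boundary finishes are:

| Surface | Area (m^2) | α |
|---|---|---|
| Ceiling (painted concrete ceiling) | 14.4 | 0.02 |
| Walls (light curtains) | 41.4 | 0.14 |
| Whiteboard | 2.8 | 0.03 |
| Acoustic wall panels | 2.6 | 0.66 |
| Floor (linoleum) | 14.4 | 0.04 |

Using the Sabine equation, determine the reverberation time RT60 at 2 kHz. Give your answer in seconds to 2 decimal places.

0.82 seconds

Summing Sᵢαᵢ: 0.288 + 5.796 + 0.084 + 1.716 + 0.576 → A = 8.460 sabins.
V = 4.8·3·3 = 43.2 m³.
T = 0.161 V/A = 0.161·43.2/8.460 = 0.82 s.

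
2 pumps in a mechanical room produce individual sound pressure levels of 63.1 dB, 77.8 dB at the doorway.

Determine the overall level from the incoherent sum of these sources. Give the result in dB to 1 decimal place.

Converting to relative power and adding: 10^(63.1/10) + 10^(77.8/10) = 6.23e+07.
Back to dB: 10·log₁₀ Σ = 77.9 dB.

77.9 dB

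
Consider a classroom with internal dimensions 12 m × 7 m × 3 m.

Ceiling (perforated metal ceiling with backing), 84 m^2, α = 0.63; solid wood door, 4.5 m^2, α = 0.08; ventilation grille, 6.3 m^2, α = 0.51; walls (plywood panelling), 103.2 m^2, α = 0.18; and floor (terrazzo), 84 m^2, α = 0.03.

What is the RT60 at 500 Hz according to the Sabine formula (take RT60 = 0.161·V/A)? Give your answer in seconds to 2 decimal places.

Equivalent absorption area: A = 84*0.63 + 4.5*0.08 + 6.3*0.51 + 103.2*0.18 + 84*0.03 = 77.589 m^2.
Room volume: 252 m³.
T = 0.161 V/A = 0.161·252/77.589 = 0.52 s.

0.52 sec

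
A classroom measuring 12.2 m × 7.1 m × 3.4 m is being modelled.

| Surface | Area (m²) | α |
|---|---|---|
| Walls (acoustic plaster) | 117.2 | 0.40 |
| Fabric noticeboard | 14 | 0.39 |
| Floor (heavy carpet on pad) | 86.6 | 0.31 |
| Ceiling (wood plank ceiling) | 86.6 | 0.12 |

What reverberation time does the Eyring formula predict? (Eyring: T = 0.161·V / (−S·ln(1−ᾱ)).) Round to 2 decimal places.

S = Σ Sᵢ = 304.4 m².
Absorption A = 117.2×0.40 + 14×0.39 + 86.6×0.31 + 86.6×0.12 = 89.578 sabins.
ᾱ = 89.578 / 304.4 = 0.2943.
−S·ln(1−ᾱ) = −304.4 × ln(1 − 0.2943) = 106.103.
V = 12.2 × 7.1 × 3.4 = 294.508 m³.
T = 0.161·V/[−S·ln(1−ᾱ)] = 0.161·294.508/106.103 = 0.45 s.

0.45 seconds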